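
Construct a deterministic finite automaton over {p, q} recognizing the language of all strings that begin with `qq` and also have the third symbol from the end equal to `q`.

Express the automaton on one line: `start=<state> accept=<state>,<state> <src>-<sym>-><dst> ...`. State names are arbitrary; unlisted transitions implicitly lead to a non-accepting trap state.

start=s0 accept=s4,s5,s6,s7 s0-p->s1 s0-q->s2 s1-p->s1 s1-q->s1 s2-p->s1 s2-q->s3 s3-p->s4 s3-q->s5 s4-p->s6 s4-q->s7 s5-p->s4 s5-q->s5 s6-p->s8 s6-q->s9 s7-p->s10 s7-q->s3 s8-p->s8 s8-q->s9 s9-p->s10 s9-q->s3 s10-p->s6 s10-q->s7

Handle the two conditions separately and then intersect. The first has 4 states tracking whether the input so far still matches the prefix `qq`; the second has 15 states tracking the last 3 symbols read. A product state is a pair (one from each), accepting exactly when both do. Minimizing collapses redundant product states.
11 states suffice.
          p    q  
>  s0     s1   s2 
   s1     s1   s1 
   s2     s1   s3 
   s3     s4   s5 
 * s4     s6   s7 
 * s5     s4   s5 
 * s6     s8   s9 
 * s7    s10   s3 
   s8     s8   s9 
   s9    s10   s3 
   s10    s6   s7 
(> = start, * = accepting)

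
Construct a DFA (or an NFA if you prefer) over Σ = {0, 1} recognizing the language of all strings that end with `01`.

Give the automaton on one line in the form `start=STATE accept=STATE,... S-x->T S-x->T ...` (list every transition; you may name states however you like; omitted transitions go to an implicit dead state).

start=q0 accept=q2 q0-0->q1 q0-1->q0 q1-0->q1 q1-1->q2 q2-0->q1 q2-1->q0

Remember how much of `01` the current input suffix matches. State q0 means no match yet; q1 means the last symbol is `0`; q2 means the last 2 symbols are `01`. Only q2 accepts. On a mismatch, fall back to the longest proper suffix that is still a prefix of `01`.
With 3 states:
        0   1  
>  q0   q1  q0 
   q1   q1  q2 
 * q2   q1  q0 
(> = start, * = accepting)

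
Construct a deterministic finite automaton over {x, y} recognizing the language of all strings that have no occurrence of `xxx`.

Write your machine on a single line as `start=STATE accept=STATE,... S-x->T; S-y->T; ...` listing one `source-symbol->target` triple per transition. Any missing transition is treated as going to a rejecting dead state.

start=S0; accept=S0,S1,S2; S0-x->S1; S0-y->S0; S1-x->S2; S1-y->S0; S2-x->S3; S2-y->S0; S3-x->S3; S3-y->S3

This is the complement of 'contains `xxx`'. Use the same substring-matching states — S0 through S3 holding how much of `xxx` has just been matched — but flip the accepting set: everything except the trap S3 accepts.
4 states suffice.
        x   y  
>* S0   S1  S0 
 * S1   S2  S0 
 * S2   S3  S0 
   S3   S3  S3 
(> = start, * = accepting)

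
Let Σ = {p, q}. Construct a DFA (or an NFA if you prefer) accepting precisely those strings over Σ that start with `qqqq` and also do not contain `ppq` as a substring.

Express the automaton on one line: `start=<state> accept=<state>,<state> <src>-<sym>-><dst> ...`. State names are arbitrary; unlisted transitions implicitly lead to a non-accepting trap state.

Build one automaton per condition and run them in lockstep. One (6 states) tracks whether the input so far still matches the prefix `qqqq`; the other (4 states) tracks partial matches of the forbidden pattern `ppq`. Each combined state is a pair, one component from each; accept when both components accept. Minimizing collapses redundant product states.
With 8 states:
        p   q  
>  s0   s1  s2 
   s1   s1  s1 
   s2   s1  s3 
   s3   s1  s4 
   s4   s1  s5 
 * s5   s6  s5 
 * s6   s7  s5 
 * s7   s7  s1 
(> = start, * = accepting)

start=s0 accept=s5,s6,s7 s0-p->s1 s0-q->s2 s1-p->s1 s1-q->s1 s2-p->s1 s2-q->s3 s3-p->s1 s3-q->s4 s4-p->s1 s4-q->s5 s5-p->s6 s5-q->s5 s6-p->s7 s6-q->s5 s7-p->s7 s7-q->s1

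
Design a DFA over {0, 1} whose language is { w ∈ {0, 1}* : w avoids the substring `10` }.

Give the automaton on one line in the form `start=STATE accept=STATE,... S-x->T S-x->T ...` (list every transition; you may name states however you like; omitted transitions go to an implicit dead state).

Track partial matches of the forbidden pattern `10`. State q2 is a dead state reached once `10` has occurred; every other state accepts. q0 means no part of `10` is currently matched.
3 states suffice.
        0   1  
>* q0   q0  q1 
 * q1   q2  q1 
   q2   q2  q2 
(> = start, * = accepting)

start=q0 accept=q0,q1 q0-0->q0 q0-1->q1 q1-0->q2 q1-1->q1 q2-0->q2 q2-1->q2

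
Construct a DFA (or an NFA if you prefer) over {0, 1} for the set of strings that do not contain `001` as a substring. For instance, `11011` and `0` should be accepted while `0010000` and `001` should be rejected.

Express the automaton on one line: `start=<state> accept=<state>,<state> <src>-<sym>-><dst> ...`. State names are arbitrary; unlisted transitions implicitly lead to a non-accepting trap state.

start=A accept=A,B,C A-0->B A-1->A B-0->C B-1->A C-0->C C-1->D D-0->D D-1->D

Track partial matches of the forbidden pattern `001`. State D is a dead state reached once `001` has occurred; every other state accepts. A means no part of `001` is currently matched.
4 states suffice.
       0  1 
>* A   B  A 
 * B   C  A 
 * C   C  D 
   D   D  D 
(> = start, * = accepting)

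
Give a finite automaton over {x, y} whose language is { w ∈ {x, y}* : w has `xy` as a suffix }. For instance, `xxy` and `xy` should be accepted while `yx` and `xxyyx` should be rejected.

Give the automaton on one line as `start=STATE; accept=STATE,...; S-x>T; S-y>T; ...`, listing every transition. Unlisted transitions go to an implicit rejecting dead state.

start=S0; accept=S2; S0-x>S1; S0-y>S0; S1-x>S1; S1-y>S2; S2-x>S1; S2-y>S0

Remember how much of `xy` the current input suffix matches. State S0 means no match yet; S1 means the last symbol is `x`; S2 means the last 2 symbols are `xy`. Only S2 accepts. On a mismatch, fall back to the longest proper suffix that is still a prefix of `xy`.
3 states suffice.
        x   y  
>  S0   S1  S0 
   S1   S1  S2 
 * S2   S1  S0 
(> = start, * = accepting)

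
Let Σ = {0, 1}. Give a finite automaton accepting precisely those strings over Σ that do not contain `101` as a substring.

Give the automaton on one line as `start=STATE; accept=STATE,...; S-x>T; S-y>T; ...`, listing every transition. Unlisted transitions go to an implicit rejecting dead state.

start=s0; accept=s0,s1,s2; s0-0>s0; s0-1>s1; s1-0>s2; s1-1>s1; s2-0>s0; s2-1>s3; s3-0>s3; s3-1>s3

This is the complement of 'contains `101`'. Use the same substring-matching states — s0 through s3 holding how much of `101` has just been matched — but flip the accepting set: everything except the trap s3 accepts.
A 4-state machine:
        0   1  
>* s0   s0  s1 
 * s1   s2  s1 
 * s2   s0  s3 
   s3   s3  s3 
(> = start, * = accepting)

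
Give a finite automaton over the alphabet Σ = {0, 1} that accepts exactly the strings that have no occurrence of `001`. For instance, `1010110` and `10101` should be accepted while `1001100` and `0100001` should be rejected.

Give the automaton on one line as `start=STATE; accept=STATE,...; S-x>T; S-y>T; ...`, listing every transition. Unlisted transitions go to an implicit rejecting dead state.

start=S0; accept=S0,S1,S2; S0-0>S1; S0-1>S0; S1-0>S2; S1-1>S0; S2-0>S2; S2-1>S3; S3-0>S3; S3-1>S3

Track partial matches of the forbidden pattern `001`. State S3 is a dead state reached once `001` has occurred; every other state accepts. S0 means no part of `001` is currently matched.
A 4-state machine:
        0   1  
>* S0   S1  S0 
 * S1   S2  S0 
 * S2   S2  S3 
   S3   S3  S3 
(> = start, * = accepting)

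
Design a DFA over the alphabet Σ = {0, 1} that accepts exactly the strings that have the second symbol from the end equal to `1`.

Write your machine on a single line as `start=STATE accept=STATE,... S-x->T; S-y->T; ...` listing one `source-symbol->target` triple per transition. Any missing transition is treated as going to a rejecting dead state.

Because acceptance depends on a position counted from the end, the machine has to buffer the most recent 2 symbols. Make each state the string of the last up-to-2 symbols read; on input `x` shift the window left and append `x`. Accept when the buffered window has length 2 and begins with `1`.
        0   1  
>  S0   S1  S2 
   S1   S3  S4 
   S2   S5  S6 
   S3   S3  S4 
   S4   S5  S6 
 * S5   S3  S4 
 * S6   S5  S6 
(> = start, * = accepting)

start=S0; accept=S5,S6; S0-0->S1; S0-1->S2; S1-0->S3; S1-1->S4; S2-0->S5; S2-1->S6; S3-0->S3; S3-1->S4; S4-0->S5; S4-1->S6; S5-0->S3; S5-1->S4; S6-0->S5; S6-1->S6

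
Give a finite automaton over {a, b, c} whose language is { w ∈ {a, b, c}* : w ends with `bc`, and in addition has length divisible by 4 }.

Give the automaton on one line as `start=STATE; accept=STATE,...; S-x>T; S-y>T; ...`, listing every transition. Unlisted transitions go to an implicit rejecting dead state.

Run two small machines in parallel and take their product. One (3 states) tracks how much of the suffix `bc` has currently been matched; the other (4 states) tracks the input length modulo 4. Each combined state is a pair, one component from each; accept when both components accept. After merging equivalent states the machine shrinks.
6 states suffice.
        a   b   c  
>  q0   q1  q1  q1 
   q1   q2  q2  q2 
   q2   q3  q4  q3 
   q3   q0  q0  q0 
   q4   q0  q0  q5 
 * q5   q1  q1  q1 
(> = start, * = accepting)

start=q0; accept=q5; q0-a>q1; q0-b>q1; q0-c>q1; q1-a>q2; q1-b>q2; q1-c>q2; q2-a>q3; q2-b>q4; q2-c>q3; q3-a>q0; q3-b>q0; q3-c>q0; q4-a>q0; q4-b>q0; q4-c>q5; q5-a>q1; q5-b>q1; q5-c>q1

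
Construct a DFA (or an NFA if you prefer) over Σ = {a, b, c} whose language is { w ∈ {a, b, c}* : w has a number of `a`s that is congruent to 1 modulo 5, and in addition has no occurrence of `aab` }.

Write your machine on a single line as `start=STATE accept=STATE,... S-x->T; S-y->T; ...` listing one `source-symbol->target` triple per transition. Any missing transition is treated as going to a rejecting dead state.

Handle the two conditions separately and then intersect. The first has 5 states tracking the count of `a`s modulo 5; the second has 4 states tracking partial matches of the forbidden pattern `aab`. A product state is a pair (one from each), accepting exactly when both do.
With 20 states:
          a    b    c  
>  q0     q1   q0   q0 
 * q1     q2   q3   q3 
   q2     q4   q5   q6 
 * q3     q7   q3   q3 
   q4     q8   q9  q10 
   q5     q9   q5   q5 
   q6    q11   q6   q6 
   q7     q4   q6   q6 
   q8    q12  q13  q14 
   q9    q13   q9   q9 
   q10   q15  q10  q10 
   q11    q8  q10  q10 
   q12   q16  q17   q0 
   q13   q17  q13  q13 
   q14   q18  q14  q14 
   q15   q12  q14  q14 
 * q16    q2  q19   q3 
   q17   q19  q17  q17 
   q18   q16   q0   q0 
   q19    q5  q19  q19 
(> = start, * = accepting)

start=q0; accept=q1,q3,q16; q0-a->q1; q0-b->q0; q0-c->q0; q1-a->q2; q1-b->q3; q1-c->q3; q2-a->q4; q2-b->q5; q2-c->q6; q3-a->q7; q3-b->q3; q3-c->q3; q4-a->q8; q4-b->q9; q4-c->q10; q5-a->q9; q5-b->q5; q5-c->q5; q6-a->q11; q6-b->q6; q6-c->q6; q7-a->q4; q7-b->q6; q7-c->q6; q8-a->q12; q8-b->q13; q8-c->q14; q9-a->q13; q9-b->q9; q9-c->q9; q10-a->q15; q10-b->q10; q10-c->q10; q11-a->q8; q11-b->q10; q11-c->q10; q12-a->q16; q12-b->q17; q12-c->q0; q13-a->q17; q13-b->q13; q13-c->q13; q14-a->q18; q14-b->q14; q14-c->q14; q15-a->q12; q15-b->q14; q15-c->q14; q16-a->q2; q16-b->q19; q16-c->q3; q17-a->q19; q17-b->q17; q17-c->q17; q18-a->q16; q18-b->q0; q18-c->q0; q19-a->q5; q19-b->q19; q19-c->q19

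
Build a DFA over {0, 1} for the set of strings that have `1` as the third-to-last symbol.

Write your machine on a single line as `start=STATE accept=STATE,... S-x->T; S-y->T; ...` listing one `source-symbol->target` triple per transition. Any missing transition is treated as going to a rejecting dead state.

A DFA must remember the last 3 symbols (since which symbol is third-to-last isn't known until the input ends). Use one state per possible window of the last ≤3 symbols; accept from those whose window starts with `1`.
15 states suffice.
          0    1  
>  S0     S1   S2 
   S1     S3   S4 
   S2     S5   S6 
   S3     S7   S8 
   S4     S9  S10 
   S5    S11  S12 
   S6    S13  S14 
   S7     S7   S8 
   S8     S9  S10 
   S9    S11  S12 
   S10   S13  S14 
 * S11    S7   S8 
 * S12    S9  S10 
 * S13   S11  S12 
 * S14   S13  S14 
(> = start, * = accepting)

start=S0; accept=S11,S12,S13,S14; S0-0->S1; S0-1->S2; S1-0->S3; S1-1->S4; S2-0->S5; S2-1->S6; S3-0->S7; S3-1->S8; S4-0->S9; S4-1->S10; S5-0->S11; S5-1->S12; S6-0->S13; S6-1->S14; S7-0->S7; S7-1->S8; S8-0->S9; S8-1->S10; S9-0->S11; S9-1->S12; S10-0->S13; S10-1->S14; S11-0->S7; S11-1->S8; S12-0->S9; S12-1->S10; S13-0->S11; S13-1->S12; S14-0->S13; S14-1->S14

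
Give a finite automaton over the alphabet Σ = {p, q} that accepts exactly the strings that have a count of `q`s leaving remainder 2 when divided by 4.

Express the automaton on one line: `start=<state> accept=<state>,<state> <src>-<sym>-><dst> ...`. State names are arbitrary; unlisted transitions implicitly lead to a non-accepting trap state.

The only thing that matters is how many `q`s have appeared, reduced mod 4. Use one state per residue: S0 for 0, …, S3 for 3. Reading `q` moves to the next residue; anything else stays put. S2 is accepting.
        p   q  
>  S0   S0  S1 
   S1   S1  S2 
 * S2   S2  S3 
   S3   S3  S0 
(> = start, * = accepting)

start=S0 accept=S2 S0-p->S0 S0-q->S1 S1-p->S1 S1-q->S2 S2-p->S2 S2-q->S3 S3-p->S3 S3-q->S0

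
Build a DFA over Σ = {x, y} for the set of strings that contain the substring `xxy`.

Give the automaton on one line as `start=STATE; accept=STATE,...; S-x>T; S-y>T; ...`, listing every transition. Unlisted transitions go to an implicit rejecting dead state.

Track how much of `xxy` has been matched so far: state A is no progress, D is the absorbing accept state reached once `xxy` has occurred. Intermediate states record partial matches; on a mismatch, fall back to the longest reusable overlap.
A 4-state machine:
       x  y 
>  A   B  A 
   B   C  A 
   C   C  D 
 * D   D  D 
(> = start, * = accepting)

start=A; accept=D; A-x>B; A-y>A; B-x>C; B-y>A; C-x>C; C-y>D; D-x>D; D-y>D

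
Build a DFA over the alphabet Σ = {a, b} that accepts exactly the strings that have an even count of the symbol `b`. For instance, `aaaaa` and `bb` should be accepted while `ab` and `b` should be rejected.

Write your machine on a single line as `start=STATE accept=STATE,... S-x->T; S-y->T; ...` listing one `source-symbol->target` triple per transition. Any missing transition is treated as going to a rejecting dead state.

start=S0; accept=S0; S0-a->S0; S0-b->S1; S1-a->S1; S1-b->S0

Keep the running count of `b`s modulo 2: each `b` advances along the cycle S0 → S1 → S0 while other symbols loop. Accept at S0.
With 2 states:
        a   b  
>* S0   S0  S1 
   S1   S1  S0 
(> = start, * = accepting)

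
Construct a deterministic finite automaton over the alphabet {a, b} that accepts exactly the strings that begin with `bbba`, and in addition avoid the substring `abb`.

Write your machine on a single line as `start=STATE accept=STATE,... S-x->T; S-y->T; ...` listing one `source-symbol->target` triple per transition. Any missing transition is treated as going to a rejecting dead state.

start=s0; accept=s7,s9; s0-a->s1; s0-b->s2; s1-a->s1; s1-b->s3; s2-a->s1; s2-b->s4; s3-a->s1; s3-b->s5; s4-a->s1; s4-b->s6; s5-a->s5; s5-b->s5; s6-a->s7; s6-b->s8; s7-a->s7; s7-b->s9; s8-a->s1; s8-b->s8; s9-a->s7; s9-b->s10; s10-a->s10; s10-b->s10

Build one automaton per condition and run them in lockstep. One (6 states) tracks whether the input so far still matches the prefix `bbba`; the other (4 states) tracks partial matches of the forbidden pattern `abb`. Each combined state is a pair, one component from each; accept when both components accept.
With 11 states:
          a    b  
>  s0     s1   s2 
   s1     s1   s3 
   s2     s1   s4 
   s3     s1   s5 
   s4     s1   s6 
   s5     s5   s5 
   s6     s7   s8 
 * s7     s7   s9 
   s8     s1   s8 
 * s9     s7  s10 
   s10   s10  s10 
(> = start, * = accepting)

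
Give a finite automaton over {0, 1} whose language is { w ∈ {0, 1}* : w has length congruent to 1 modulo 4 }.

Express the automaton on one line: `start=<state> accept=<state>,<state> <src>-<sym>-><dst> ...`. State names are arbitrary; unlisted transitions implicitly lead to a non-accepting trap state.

start=s0 accept=s1 s0-0->s1 s0-1->s1 s1-0->s2 s1-1->s2 s2-0->s3 s2-1->s3 s3-0->s0 s3-1->s0

Count input length modulo 4: every symbol advances one step around the cycle s0 → s1 → s2 → s3 → s0. Accept at s1.
A 4-state machine:
        0   1  
>  s0   s1  s1 
 * s1   s2  s2 
   s2   s3  s3 
   s3   s0  s0 
(> = start, * = accepting)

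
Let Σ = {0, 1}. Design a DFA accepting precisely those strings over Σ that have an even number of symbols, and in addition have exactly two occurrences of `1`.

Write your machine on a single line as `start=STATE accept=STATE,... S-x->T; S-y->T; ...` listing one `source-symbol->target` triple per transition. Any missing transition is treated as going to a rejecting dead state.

start=q0; accept=q4; q0-0->q1; q0-1->q2; q1-0->q0; q1-1->q3; q2-0->q3; q2-1->q4; q3-0->q2; q3-1->q5; q4-0->q5; q4-1->q6; q5-0->q4; q5-1->q6; q6-0->q6; q6-1->q6

Handle the two conditions separately and then intersect. The first has 2 states tracking the input length modulo 2; the second has 4 states tracking the count of `1`s, saturating at 3. A product state is a pair (one from each), accepting exactly when both do. After merging equivalent states the machine shrinks.
7 states suffice.
        0   1  
>  q0   q1  q2 
   q1   q0  q3 
   q2   q3  q4 
   q3   q2  q5 
 * q4   q5  q6 
   q5   q4  q6 
   q6   q6  q6 
(> = start, * = accepting)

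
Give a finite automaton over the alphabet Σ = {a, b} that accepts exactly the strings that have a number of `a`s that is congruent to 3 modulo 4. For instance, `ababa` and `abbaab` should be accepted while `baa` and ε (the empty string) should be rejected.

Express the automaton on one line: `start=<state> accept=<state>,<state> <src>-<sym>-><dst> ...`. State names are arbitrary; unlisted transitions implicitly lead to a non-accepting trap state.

start=S0 accept=S3 S0-a->S1 S0-b->S0 S1-a->S2 S1-b->S1 S2-a->S3 S2-b->S2 S3-a->S0 S3-b->S3

The only thing that matters is how many `a`s have appeared, reduced mod 4. Use one state per residue: S0 for 0, …, S3 for 3. Reading `a` moves to the next residue; anything else stays put. S3 is accepting.
4 states suffice.
        a   b  
>  S0   S1  S0 
   S1   S2  S1 
   S2   S3  S2 
 * S3   S0  S3 
(> = start, * = accepting)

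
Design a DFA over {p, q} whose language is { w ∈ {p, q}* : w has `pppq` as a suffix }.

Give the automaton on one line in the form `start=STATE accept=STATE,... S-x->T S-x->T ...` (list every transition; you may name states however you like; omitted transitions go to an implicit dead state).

Let each state record the length of the longest suffix of the input read so far that is also a prefix of `pppq`. S1 means the last symbol is `p`; S2 means the last 2 symbols are `pp`; S3 means the last 3 symbols are `ppp`; S4 means the last 4 symbols are `pppq`. Accept only at S4, where the string currently ends in `pppq`.
With 5 states:
        p   q  
>  S0   S1  S0 
   S1   S2  S0 
   S2   S3  S0 
   S3   S3  S4 
 * S4   S1  S0 
(> = start, * = accepting)

start=S0 accept=S4 S0-p->S1 S0-q->S0 S1-p->S2 S1-q->S0 S2-p->S3 S2-q->S0 S3-p->S3 S3-q->S4 S4-p->S1 S4-q->S0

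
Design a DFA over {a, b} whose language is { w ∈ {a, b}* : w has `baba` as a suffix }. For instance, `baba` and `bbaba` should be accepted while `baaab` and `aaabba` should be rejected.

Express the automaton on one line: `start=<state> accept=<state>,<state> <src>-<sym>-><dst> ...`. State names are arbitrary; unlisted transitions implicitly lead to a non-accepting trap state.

start=s0 accept=s4 s0-a->s0 s0-b->s1 s1-a->s2 s1-b->s1 s2-a->s0 s2-b->s3 s3-a->s4 s3-b->s1 s4-a->s0 s4-b->s3

Remember how much of `baba` the current input suffix matches. State s0 means no match yet; s1 means the last symbol is `b`; s2 means the last 2 symbols are `ba`; s3 means the last 3 symbols are `bab`; s4 means the last 4 symbols are `baba`. Only s4 accepts. On a mismatch, fall back to the longest proper suffix that is still a prefix of `baba`.
With 5 states:
        a   b  
>  s0   s0  s1 
   s1   s2  s1 
   s2   s0  s3 
   s3   s4  s1 
 * s4   s0  s3 
(> = start, * = accepting)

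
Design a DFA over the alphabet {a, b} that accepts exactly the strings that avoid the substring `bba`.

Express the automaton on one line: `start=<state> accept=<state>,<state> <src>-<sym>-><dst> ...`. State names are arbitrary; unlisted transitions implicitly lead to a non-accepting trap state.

start=s0 accept=s0,s1,s2 s0-a->s0 s0-b->s1 s1-a->s0 s1-b->s2 s2-a->s3 s2-b->s2 s3-a->s3 s3-b->s3

This is the complement of 'contains `bba`'. Use the same substring-matching states — s0 through s3 holding how much of `bba` has just been matched — but flip the accepting set: everything except the trap s3 accepts.
A 4-state machine:
        a   b  
>* s0   s0  s1 
 * s1   s0  s2 
 * s2   s3  s2 
   s3   s3  s3 
(> = start, * = accepting)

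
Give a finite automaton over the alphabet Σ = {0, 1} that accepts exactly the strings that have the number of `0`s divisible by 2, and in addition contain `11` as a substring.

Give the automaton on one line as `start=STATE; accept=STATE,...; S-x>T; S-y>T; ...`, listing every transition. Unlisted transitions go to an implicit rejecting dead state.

Run two small machines in parallel and take their product. One (2 states) tracks the count of `0`s modulo 2; the other (3 states) tracks whether and how much of `11` has been seen. Each combined state is a pair, one component from each; accept when both components accept.
6 states suffice.
       0  1 
>  A   B  C 
   B   A  D 
   C   B  E 
   D   A  F 
 * E   F  E 
   F   E  F 
(> = start, * = accepting)

start=A; accept=E; A-0>B; A-1>C; B-0>A; B-1>D; C-0>B; C-1>E; D-0>A; D-1>F; E-0>F; E-1>E; F-0>E; F-1>F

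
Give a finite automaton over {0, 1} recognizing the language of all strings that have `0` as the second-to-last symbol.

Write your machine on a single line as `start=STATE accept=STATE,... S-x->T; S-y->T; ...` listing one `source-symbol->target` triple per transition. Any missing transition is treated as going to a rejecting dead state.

Because acceptance depends on a position counted from the end, the machine has to buffer the most recent 2 symbols. Make each state the string of the last up-to-2 symbols read; on input `x` shift the window left and append `x`. Accept when the buffered window has length 2 and begins with `0`.
With 7 states:
        0   1  
>  q0   q1  q2 
   q1   q3  q4 
   q2   q5  q6 
 * q3   q3  q4 
 * q4   q5  q6 
   q5   q3  q4 
   q6   q5  q6 
(> = start, * = accepting)

start=q0; accept=q3,q4; q0-0->q1; q0-1->q2; q1-0->q3; q1-1->q4; q2-0->q5; q2-1->q6; q3-0->q3; q3-1->q4; q4-0->q5; q4-1->q6; q5-0->q3; q5-1->q4; q6-0->q5; q6-1->q6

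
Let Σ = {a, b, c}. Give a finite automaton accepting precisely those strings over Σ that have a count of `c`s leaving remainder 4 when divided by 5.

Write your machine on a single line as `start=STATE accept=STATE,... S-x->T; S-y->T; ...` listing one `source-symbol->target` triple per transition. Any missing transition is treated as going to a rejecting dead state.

start=S0; accept=S4; S0-a->S0; S0-b->S0; S0-c->S1; S1-a->S1; S1-b->S1; S1-c->S2; S2-a->S2; S2-b->S2; S2-c->S3; S3-a->S3; S3-b->S3; S3-c->S4; S4-a->S4; S4-b->S4; S4-c->S0

The only thing that matters is how many `c`s have appeared, reduced mod 5. Use one state per residue: S0 for 0, …, S4 for 4. Reading `c` moves to the next residue; anything else stays put. S4 is accepting.
With 5 states:
        a   b   c  
>  S0   S0  S0  S1 
   S1   S1  S1  S2 
   S2   S2  S2  S3 
   S3   S3  S3  S4 
 * S4   S4  S4  S0 
(> = start, * = accepting)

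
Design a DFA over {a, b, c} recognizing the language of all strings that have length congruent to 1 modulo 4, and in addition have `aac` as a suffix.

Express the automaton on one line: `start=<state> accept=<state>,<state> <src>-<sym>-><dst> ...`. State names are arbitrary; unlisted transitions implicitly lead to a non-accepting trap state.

Run two small machines in parallel and take their product. The first has 4 states tracking the input length modulo 4; the second has 4 states tracking how much of the suffix `aac` has currently been matched. A product state is a pair (one from each), accepting exactly when both do.
          a    b    c  
>  s0     s1   s2   s2 
   s1     s3   s4   s4 
   s2     s5   s4   s4 
   s3     s6   s7   s8 
   s4     s9   s7   s7 
   s5     s6   s7   s7 
   s6    s10   s0  s11 
   s7    s12   s0   s0 
   s8    s12   s0   s0 
   s9    s10   s0   s0 
   s10   s13   s2  s14 
   s11    s1   s2   s2 
   s12   s13   s2   s2 
   s13    s3   s4  s15 
 * s14    s5   s4   s4 
   s15    s9   s7   s7 
(> = start, * = accepting)

start=s0 accept=s14 s0-a->s1 s0-b->s2 s0-c->s2 s1-a->s3 s1-b->s4 s1-c->s4 s2-a->s5 s2-b->s4 s2-c->s4 s3-a->s6 s3-b->s7 s3-c->s8 s4-a->s9 s4-b->s7 s4-c->s7 s5-a->s6 s5-b->s7 s5-c->s7 s6-a->s10 s6-b->s0 s6-c->s11 s7-a->s12 s7-b->s0 s7-c->s0 s8-a->s12 s8-b->s0 s8-c->s0 s9-a->s10 s9-b->s0 s9-c->s0 s10-a->s13 s10-b->s2 s10-c->s14 s11-a->s1 s11-b->s2 s11-c->s2 s12-a->s13 s12-b->s2 s12-c->s2 s13-a->s3 s13-b->s4 s13-c->s15 s14-a->s5 s14-b->s4 s14-c->s4 s15-a->s9 s15-b->s7 s15-c->s7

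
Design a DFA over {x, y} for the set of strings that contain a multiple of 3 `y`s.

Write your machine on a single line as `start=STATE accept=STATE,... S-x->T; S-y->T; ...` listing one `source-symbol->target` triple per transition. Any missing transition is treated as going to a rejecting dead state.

start=s0; accept=s0; s0-x->s0; s0-y->s1; s1-x->s1; s1-y->s2; s2-x->s2; s2-y->s0

The only thing that matters is how many `y`s have appeared, reduced mod 3. Use one state per residue: s0 for 0, …, s2 for 2. Reading `y` moves to the next residue; anything else stays put. s0 is accepting.
A 3-state machine:
        x   y  
>* s0   s0  s1 
   s1   s1  s2 
   s2   s2  s0 
(> = start, * = accepting)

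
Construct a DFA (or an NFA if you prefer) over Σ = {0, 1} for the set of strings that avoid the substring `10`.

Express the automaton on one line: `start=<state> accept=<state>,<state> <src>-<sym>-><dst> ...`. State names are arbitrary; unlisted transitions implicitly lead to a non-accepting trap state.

start=A accept=A,B A-0->A A-1->B B-0->C B-1->B C-0->C C-1->C

This is the complement of 'contains `10`'. Use the same substring-matching states — A through C holding how much of `10` has just been matched — but flip the accepting set: everything except the trap C accepts.
With 3 states:
       0  1 
>* A   A  B 
 * B   C  B 
   C   C  C 
(> = start, * = accepting)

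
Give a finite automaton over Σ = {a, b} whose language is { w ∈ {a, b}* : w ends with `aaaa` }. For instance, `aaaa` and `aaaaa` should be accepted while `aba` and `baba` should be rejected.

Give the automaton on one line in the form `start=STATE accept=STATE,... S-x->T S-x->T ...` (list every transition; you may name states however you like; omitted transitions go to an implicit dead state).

Remember how much of `aaaa` the current input suffix matches. State q0 means no match yet; q1 means the last symbol is `a`; q2 means the last 2 symbols are `aa`; q3 means the last 3 symbols are `aaa`; q4 means the last 4 symbols are `aaaa`. Only q4 accepts. On a mismatch, fall back to the longest proper suffix that is still a prefix of `aaaa`.
A 5-state machine:
        a   b  
>  q0   q1  q0 
   q1   q2  q0 
   q2   q3  q0 
   q3   q4  q0 
 * q4   q4  q0 
(> = start, * = accepting)

start=q0 accept=q4 q0-a->q1 q0-b->q0 q1-a->q2 q1-b->q0 q2-a->q3 q2-b->q0 q3-a->q4 q3-b->q0 q4-a->q4 q4-b->q0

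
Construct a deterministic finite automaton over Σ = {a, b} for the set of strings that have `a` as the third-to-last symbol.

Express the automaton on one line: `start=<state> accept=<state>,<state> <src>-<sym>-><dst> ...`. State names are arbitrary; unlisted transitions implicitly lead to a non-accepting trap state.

start=q0 accept=q7,q8,q9,q10 q0-a->q1 q0-b->q2 q1-a->q3 q1-b->q4 q2-a->q5 q2-b->q6 q3-a->q7 q3-b->q8 q4-a->q9 q4-b->q10 q5-a->q11 q5-b->q12 q6-a->q13 q6-b->q14 q7-a->q7 q7-b->q8 q8-a->q9 q8-b->q10 q9-a->q11 q9-b->q12 q10-a->q13 q10-b->q14 q11-a->q7 q11-b->q8 q12-a->q9 q12-b->q10 q13-a->q11 q13-b->q12 q14-a->q13 q14-b->q14

A DFA must remember the last 3 symbols (since which symbol is third-to-last isn't known until the input ends). Use one state per possible window of the last ≤3 symbols; accept from those whose window starts with `a`.
With 15 states:
          a    b  
>  q0     q1   q2 
   q1     q3   q4 
   q2     q5   q6 
   q3     q7   q8 
   q4     q9  q10 
   q5    q11  q12 
   q6    q13  q14 
 * q7     q7   q8 
 * q8     q9  q10 
 * q9    q11  q12 
 * q10   q13  q14 
   q11    q7   q8 
   q12    q9  q10 
   q13   q11  q12 
   q14   q13  q14 
(> = start, * = accepting)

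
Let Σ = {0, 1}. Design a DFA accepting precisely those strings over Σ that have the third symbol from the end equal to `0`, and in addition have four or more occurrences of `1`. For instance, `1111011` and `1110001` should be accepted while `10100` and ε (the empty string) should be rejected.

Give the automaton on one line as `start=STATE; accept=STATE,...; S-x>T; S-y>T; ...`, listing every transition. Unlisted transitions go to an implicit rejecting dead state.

Run two small machines in parallel and take their product. One (15 states) tracks the last 3 symbols read; the other (6 states) tracks the count of `1`s, saturating at 5. Each combined state is a pair, one component from each; accept when both components accept. After merging equivalent states the machine shrinks.
16 states suffice.
          0    1  
>  S0     S0   S1 
   S1     S1   S2 
   S2     S3   S4 
   S3     S3   S5 
   S4     S6   S7 
   S5     S6   S8 
   S6     S9  S10 
   S7    S11   S7 
 * S8    S11   S7 
   S9     S9  S12 
   S10   S13   S8 
   S11   S14  S10 
 * S12   S13   S8 
 * S13   S14  S10 
   S14   S15  S12 
 * S15   S15  S12 
(> = start, * = accepting)

start=S0; accept=S8,S12,S13,S15; S0-0>S0; S0-1>S1; S1-0>S1; S1-1>S2; S2-0>S3; S2-1>S4; S3-0>S3; S3-1>S5; S4-0>S6; S4-1>S7; S5-0>S6; S5-1>S8; S6-0>S9; S6-1>S10; S7-0>S11; S7-1>S7; S8-0>S11; S8-1>S7; S9-0>S9; S9-1>S12; S10-0>S13; S10-1>S8; S11-0>S14; S11-1>S10; S12-0>S13; S12-1>S8; S13-0>S14; S13-1>S10; S14-0>S15; S14-1>S12; S15-0>S15; S15-1>S12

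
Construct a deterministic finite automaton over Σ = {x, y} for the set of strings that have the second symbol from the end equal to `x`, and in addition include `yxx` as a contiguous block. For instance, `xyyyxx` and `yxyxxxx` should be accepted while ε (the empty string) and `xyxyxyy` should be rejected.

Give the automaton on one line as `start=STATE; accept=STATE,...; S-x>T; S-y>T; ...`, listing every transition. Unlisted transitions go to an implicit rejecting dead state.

Build one automaton per condition and run them in lockstep. One (7 states) tracks the last 2 symbols read; the other (4 states) tracks whether and how much of `yxx` has been seen. Each combined state is a pair, one component from each; accept when both components accept.
11 states suffice.
          x    y  
>  q0     q1   q2 
   q1     q3   q4 
   q2     q5   q6 
   q3     q3   q4 
   q4     q5   q6 
   q5     q7   q4 
   q6     q5   q6 
 * q7     q7   q8 
 * q8     q9  q10 
   q9     q7   q8 
   q10    q9  q10 
(> = start, * = accepting)

start=q0; accept=q7,q8; q0-x>q1; q0-y>q2; q1-x>q3; q1-y>q4; q2-x>q5; q2-y>q6; q3-x>q3; q3-y>q4; q4-x>q5; q4-y>q6; q5-x>q7; q5-y>q4; q6-x>q5; q6-y>q6; q7-x>q7; q7-y>q8; q8-x>q9; q8-y>q10; q9-x>q7; q9-y>q8; q10-x>q9; q10-y>q10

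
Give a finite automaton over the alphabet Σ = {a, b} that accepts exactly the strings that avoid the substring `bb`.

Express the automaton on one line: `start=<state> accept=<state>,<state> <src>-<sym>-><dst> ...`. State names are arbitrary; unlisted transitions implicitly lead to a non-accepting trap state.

This is the complement of 'contains `bb`'. Use the same substring-matching states — q0 through q2 holding how much of `bb` has just been matched — but flip the accepting set: everything except the trap q2 accepts.
A 3-state machine:
        a   b  
>* q0   q0  q1 
 * q1   q0  q2 
   q2   q2  q2 
(> = start, * = accepting)

start=q0 accept=q0,q1 q0-a->q0 q0-b->q1 q1-a->q0 q1-b->q2 q2-a->q2 q2-b->q2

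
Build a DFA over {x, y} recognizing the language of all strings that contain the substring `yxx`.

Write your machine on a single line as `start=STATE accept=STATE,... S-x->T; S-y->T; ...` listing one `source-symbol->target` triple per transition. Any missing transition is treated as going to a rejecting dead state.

start=A; accept=D; A-x->A; A-y->B; B-x->C; B-y->B; C-x->D; C-y->B; D-x->D; D-y->D

Track how much of `yxx` has been matched so far: state A is no progress, D is the absorbing accept state reached once `yxx` has occurred. Intermediate states record partial matches; on a mismatch, fall back to the longest reusable overlap.
       x  y 
>  A   A  B 
   B   C  B 
   C   D  B 
 * D   D  D 
(> = start, * = accepting)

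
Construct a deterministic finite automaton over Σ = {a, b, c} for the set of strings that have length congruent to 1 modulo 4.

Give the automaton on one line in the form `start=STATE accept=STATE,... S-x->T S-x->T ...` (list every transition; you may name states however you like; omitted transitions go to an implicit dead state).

Count input length modulo 4: every symbol advances one step around the cycle q0 → q1 → q2 → q3 → q0. Accept at q1.
4 states suffice.
        a   b   c  
>  q0   q1  q1  q1 
 * q1   q2  q2  q2 
   q2   q3  q3  q3 
   q3   q0  q0  q0 
(> = start, * = accepting)

start=q0 accept=q1 q0-a->q1 q0-b->q1 q0-c->q1 q1-a->q2 q1-b->q2 q1-c->q2 q2-a->q3 q2-b->q3 q2-c->q3 q3-a->q0 q3-b->q0 q3-c->q0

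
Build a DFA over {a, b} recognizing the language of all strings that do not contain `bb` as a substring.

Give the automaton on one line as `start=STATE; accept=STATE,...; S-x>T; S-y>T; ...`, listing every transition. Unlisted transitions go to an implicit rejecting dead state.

This is the complement of 'contains `bb`'. Use the same substring-matching states — q0 through q2 holding how much of `bb` has just been matched — but flip the accepting set: everything except the trap q2 accepts.
3 states suffice.
        a   b  
>* q0   q0  q1 
 * q1   q0  q2 
   q2   q2  q2 
(> = start, * = accepting)

start=q0; accept=q0,q1; q0-a>q0; q0-b>q1; q1-a>q0; q1-b>q2; q2-a>q2; q2-b>q2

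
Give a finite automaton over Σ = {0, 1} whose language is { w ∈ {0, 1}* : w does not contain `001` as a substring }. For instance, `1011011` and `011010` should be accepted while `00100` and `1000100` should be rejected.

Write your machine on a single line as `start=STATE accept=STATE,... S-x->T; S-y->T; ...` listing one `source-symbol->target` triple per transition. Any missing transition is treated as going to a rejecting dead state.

start=s0; accept=s0,s1,s2; s0-0->s1; s0-1->s0; s1-0->s2; s1-1->s0; s2-0->s2; s2-1->s3; s3-0->s3; s3-1->s3

Track partial matches of the forbidden pattern `001`. State s3 is a dead state reached once `001` has occurred; every other state accepts. s0 means no part of `001` is currently matched.
A 4-state machine:
        0   1  
>* s0   s1  s0 
 * s1   s2  s0 
 * s2   s2  s3 
   s3   s3  s3 
(> = start, * = accepting)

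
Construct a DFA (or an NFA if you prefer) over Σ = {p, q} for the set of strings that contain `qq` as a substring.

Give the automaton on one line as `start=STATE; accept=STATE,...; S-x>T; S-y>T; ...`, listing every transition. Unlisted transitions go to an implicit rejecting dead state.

start=S0; accept=S2; S0-p>S0; S0-q>S1; S1-p>S0; S1-q>S2; S2-p>S2; S2-q>S2

States S0..S1 record the length of the longest prefix of `qq` that matches the current input suffix. Reaching S2 means `qq` has been seen, and we stay there forever. Accept from S2.
3 states suffice.
        p   q  
>  S0   S0  S1 
   S1   S0  S2 
 * S2   S2  S2 
(> = start, * = accepting)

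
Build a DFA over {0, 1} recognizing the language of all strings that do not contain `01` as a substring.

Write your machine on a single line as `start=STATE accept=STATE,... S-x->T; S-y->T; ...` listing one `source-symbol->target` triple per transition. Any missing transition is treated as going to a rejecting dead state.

start=q0; accept=q0,q1; q0-0->q1; q0-1->q0; q1-0->q1; q1-1->q2; q2-0->q2; q2-1->q2

Track partial matches of the forbidden pattern `01`. State q2 is a dead state reached once `01` has occurred; every other state accepts. q0 means no part of `01` is currently matched.
A 3-state machine:
        0   1  
>* q0   q1  q0 
 * q1   q1  q2 
   q2   q2  q2 
(> = start, * = accepting)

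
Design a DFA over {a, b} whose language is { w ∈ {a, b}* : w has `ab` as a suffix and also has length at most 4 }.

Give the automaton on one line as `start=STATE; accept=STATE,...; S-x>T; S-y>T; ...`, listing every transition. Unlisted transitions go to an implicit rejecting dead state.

Run two small machines in parallel and take their product. The first has 3 states tracking how much of the suffix `ab` has currently been matched; the second has 6 states tracking the input length, saturating at 5. A product state is a pair (one from each), accepting exactly when both do. After merging equivalent states the machine shrinks.
9 states suffice.
        a   b  
>  q0   q1  q2 
   q1   q3  q4 
   q2   q3  q5 
   q3   q6  q7 
 * q4   q6  q8 
   q5   q6  q8 
   q6   q8  q7 
 * q7   q8  q8 
   q8   q8  q8 
(> = start, * = accepting)

start=q0; accept=q4,q7; q0-a>q1; q0-b>q2; q1-a>q3; q1-b>q4; q2-a>q3; q2-b>q5; q3-a>q6; q3-b>q7; q4-a>q6; q4-b>q8; q5-a>q6; q5-b>q8; q6-a>q8; q6-b>q7; q7-a>q8; q7-b>q8; q8-a>q8; q8-b>q8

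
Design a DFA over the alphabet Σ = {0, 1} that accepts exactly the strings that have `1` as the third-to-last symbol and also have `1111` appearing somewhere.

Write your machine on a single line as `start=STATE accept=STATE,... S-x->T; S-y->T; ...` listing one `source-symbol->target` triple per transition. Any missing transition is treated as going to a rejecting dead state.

Handle the two conditions separately and then intersect. One (15 states) tracks the last 3 symbols read; the other (5 states) tracks whether and how much of `1111` has been seen. Each combined state is a pair, one component from each; accept when both components accept.
With 23 states:
          0    1  
>  q0     q1   q2 
   q1     q3   q4 
   q2     q5   q6 
   q3     q7   q8 
   q4     q9  q10 
   q5    q11  q12 
   q6    q13  q14 
   q7     q7   q8 
   q8     q9  q10 
   q9    q11  q12 
   q10   q13  q14 
   q11    q7   q8 
   q12    q9  q10 
   q13   q11  q12 
   q14   q13  q15 
 * q15   q16  q15 
 * q16   q17  q18 
 * q17   q19  q20 
 * q18   q21  q22 
   q19   q19  q20 
   q20   q21  q22 
   q21   q17  q18 
   q22   q16  q15 
(> = start, * = accepting)

start=q0; accept=q15,q16,q17,q18; q0-0->q1; q0-1->q2; q1-0->q3; q1-1->q4; q2-0->q5; q2-1->q6; q3-0->q7; q3-1->q8; q4-0->q9; q4-1->q10; q5-0->q11; q5-1->q12; q6-0->q13; q6-1->q14; q7-0->q7; q7-1->q8; q8-0->q9; q8-1->q10; q9-0->q11; q9-1->q12; q10-0->q13; q10-1->q14; q11-0->q7; q11-1->q8; q12-0->q9; q12-1->q10; q13-0->q11; q13-1->q12; q14-0->q13; q14-1->q15; q15-0->q16; q15-1->q15; q16-0->q17; q16-1->q18; q17-0->q19; q17-1->q20; q18-0->q21; q18-1->q22; q19-0->q19; q19-1->q20; q20-0->q21; q20-1->q22; q21-0->q17; q21-1->q18; q22-0->q16; q22-1->q15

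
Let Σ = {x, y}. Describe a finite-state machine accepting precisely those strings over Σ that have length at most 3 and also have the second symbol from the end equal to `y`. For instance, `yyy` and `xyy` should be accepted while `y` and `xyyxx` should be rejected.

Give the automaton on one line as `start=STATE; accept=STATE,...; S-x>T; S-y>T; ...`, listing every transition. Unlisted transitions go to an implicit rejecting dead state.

Build one automaton per condition and run them in lockstep. One (5 states) tracks the input length, saturating at 4; the other (7 states) tracks the last 2 symbols read. Each combined state is a pair, one component from each; accept when both components accept. Equivalent product states are then merged.
        x   y  
>  q0   q1  q2 
   q1   q3  q4 
   q2   q5  q6 
   q3   q3  q3 
   q4   q5  q5 
 * q5   q3  q3 
 * q6   q5  q5 
(> = start, * = accepting)

start=q0; accept=q5,q6; q0-x>q1; q0-y>q2; q1-x>q3; q1-y>q4; q2-x>q5; q2-y>q6; q3-x>q3; q3-y>q3; q4-x>q5; q4-y>q5; q5-x>q3; q5-y>q3; q6-x>q5; q6-y>q5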